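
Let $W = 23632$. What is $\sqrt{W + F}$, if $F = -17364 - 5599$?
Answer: $\sqrt{669} \approx 25.865$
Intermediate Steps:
$F = -22963$
$\sqrt{W + F} = \sqrt{23632 - 22963} = \sqrt{669}$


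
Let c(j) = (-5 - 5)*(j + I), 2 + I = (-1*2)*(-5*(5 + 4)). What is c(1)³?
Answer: -704969000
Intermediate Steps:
I = 88 (I = -2 + (-1*2)*(-5*(5 + 4)) = -2 - (-10)*9 = -2 - 2*(-45) = -2 + 90 = 88)
c(j) = -880 - 10*j (c(j) = (-5 - 5)*(j + 88) = -10*(88 + j) = -880 - 10*j)
c(1)³ = (-880 - 10*1)³ = (-880 - 10)³ = (-890)³ = -704969000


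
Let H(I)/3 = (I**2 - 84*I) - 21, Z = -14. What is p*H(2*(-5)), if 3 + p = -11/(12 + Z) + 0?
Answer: 13785/2 ≈ 6892.5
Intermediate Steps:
H(I) = -63 - 252*I + 3*I**2 (H(I) = 3*((I**2 - 84*I) - 21) = 3*(-21 + I**2 - 84*I) = -63 - 252*I + 3*I**2)
p = 5/2 (p = -3 + (-11/(12 - 14) + 0) = -3 + (-11/(-2) + 0) = -3 + (-1/2*(-11) + 0) = -3 + (11/2 + 0) = -3 + 11/2 = 5/2 ≈ 2.5000)
p*H(2*(-5)) = 5*(-63 - 504*(-5) + 3*(2*(-5))**2)/2 = 5*(-63 - 252*(-10) + 3*(-10)**2)/2 = 5*(-63 + 2520 + 3*100)/2 = 5*(-63 + 2520 + 300)/2 = (5/2)*2757 = 13785/2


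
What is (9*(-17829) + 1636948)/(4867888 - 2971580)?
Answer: 1476487/1896308 ≈ 0.77861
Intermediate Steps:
(9*(-17829) + 1636948)/(4867888 - 2971580) = (-160461 + 1636948)/1896308 = 1476487*(1/1896308) = 1476487/1896308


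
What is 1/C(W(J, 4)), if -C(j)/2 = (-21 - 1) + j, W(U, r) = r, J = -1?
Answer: 1/36 ≈ 0.027778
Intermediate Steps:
C(j) = 44 - 2*j (C(j) = -2*((-21 - 1) + j) = -2*(-22 + j) = 44 - 2*j)
1/C(W(J, 4)) = 1/(44 - 2*4) = 1/(44 - 8) = 1/36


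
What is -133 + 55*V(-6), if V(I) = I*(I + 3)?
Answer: 857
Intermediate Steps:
V(I) = I*(3 + I)
-133 + 55*V(-6) = -133 + 55*(-6*(3 - 6)) = -133 + 55*(-6*(-3)) = -133 + 55*18 = -133 + 990 = 857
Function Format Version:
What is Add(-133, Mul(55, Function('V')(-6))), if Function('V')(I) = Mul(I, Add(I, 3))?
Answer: 857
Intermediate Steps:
Function('V')(I) = Mul(I, Add(3, I))
Add(-133, Mul(55, Function('V')(-6))) = Add(-133, Mul(55, Mul(-6, Add(3, -6)))) = Add(-133, Mul(55, Mul(-6, -3))) = Add(-133, Mul(55, 18)) = Add(-133, 990) = 857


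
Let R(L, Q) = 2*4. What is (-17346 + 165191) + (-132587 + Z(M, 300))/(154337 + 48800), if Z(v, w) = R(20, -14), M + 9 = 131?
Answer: 30032657186/203137 ≈ 1.4784e+5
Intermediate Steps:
M = 122 (M = -9 + 131 = 122)
R(L, Q) = 8
Z(v, w) = 8
(-17346 + 165191) + (-132587 + Z(M, 300))/(154337 + 48800) = (-17346 + 165191) + (-132587 + 8)/(154337 + 48800) = 147845 - 132579/203137 = 30032657186/203137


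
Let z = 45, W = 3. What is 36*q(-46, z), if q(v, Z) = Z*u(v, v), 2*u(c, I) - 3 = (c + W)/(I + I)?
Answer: 129195/46 ≈ 2808.6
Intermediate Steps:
u(c, I) = 3/2 + (3 + c)/(4*I) (u(c, I) = 3/2 + ((c + 3)/(I + I))/2 = 3/2 + ((3 + c)/((2*I)))/2 = 3/2 + ((3 + c)*(1/(2*I)))/2 = 3/2 + ((3 + c)/(2*I))/2 = 3/2 + (3 + c)/(4*I))
q(v, Z) = Z*(3 + 7*v)/(4*v) (q(v, Z) = Z*((3 + v + 6*v)/(4*v)) = Z*((3 + 7*v)/(4*v)) = Z*(3 + 7*v)/(4*v))
36*q(-46, z) = 36*((¼)*45*(3 + 7*(-46))/(-46)) = 36*((¼)*45*(-1/46)*(3 - 322)) = 36*((¼)*45*(-1/46)*(-319)) = 36*(14355/184) = 129195/46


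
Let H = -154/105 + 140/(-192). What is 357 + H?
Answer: 85153/240 ≈ 354.80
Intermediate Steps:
H = -527/240 (H = -154*1/105 + 140*(-1/192) = -22/15 - 35/48 = -527/240 ≈ -2.1958)
357 + H = 357 - 527/240 = 85153/240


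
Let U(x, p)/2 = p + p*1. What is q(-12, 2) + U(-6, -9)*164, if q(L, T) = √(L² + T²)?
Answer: -5904 + 2*√37 ≈ -5891.8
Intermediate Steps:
U(x, p) = 4*p (U(x, p) = 2*(p + p*1) = 2*(p + p) = 2*(2*p) = 4*p)
q(-12, 2) + U(-6, -9)*164 = √((-12)² + 2²) + (4*(-9))*164 = √(144 + 4) - 36*164 = √148 - 5904 = 2*√37 - 5904 = -5904 + 2*√37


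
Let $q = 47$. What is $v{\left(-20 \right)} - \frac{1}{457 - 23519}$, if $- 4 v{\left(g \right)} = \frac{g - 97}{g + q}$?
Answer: $\frac{149909}{138372} \approx 1.0834$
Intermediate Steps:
$v{\left(g \right)} = - \frac{-97 + g}{4 \left(47 + g\right)}$ ($v{\left(g \right)} = - \frac{\left(g - 97\right) \frac{1}{g + 47}}{4} = - \frac{\left(-97 + g\right) \frac{1}{47 + g}}{4} = - \frac{\frac{1}{47 + g} \left(-97 + g\right)}{4} = - \frac{-97 + g}{4 \left(47 + g\right)}$)
$v{\left(-20 \right)} - \frac{1}{457 - 23519} = \frac{97 - -20}{4 \left(47 - 20\right)} - \frac{1}{457 - 23519} = \frac{97 + 20}{4 \cdot 27} - \frac{1}{-23062} = \frac{1}{4} \cdot \frac{1}{27} \cdot 117 - - \frac{1}{23062} = \frac{13}{12} + \frac{1}{23062} = \frac{149909}{138372}$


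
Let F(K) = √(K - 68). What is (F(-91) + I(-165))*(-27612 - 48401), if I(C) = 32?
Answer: -2432416 - 76013*I*√159 ≈ -2.4324e+6 - 9.5849e+5*I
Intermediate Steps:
F(K) = √(-68 + K)
(F(-91) + I(-165))*(-27612 - 48401) = (√(-68 - 91) + 32)*(-27612 - 48401) = (√(-159) + 32)*(-76013) = (I*√159 + 32)*(-76013) = (32 + I*√159)*(-76013) = -2432416 - 76013*I*√159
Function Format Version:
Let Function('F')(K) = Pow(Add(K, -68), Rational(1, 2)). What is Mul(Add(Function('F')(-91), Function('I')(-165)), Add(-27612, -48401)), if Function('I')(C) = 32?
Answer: Add(-2432416, Mul(-76013, I, Pow(159, Rational(1, 2)))) ≈ Add(-2.4324e+6, Mul(-9.5849e+5, I))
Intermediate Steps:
Function('F')(K) = Pow(Add(-68, K), Rational(1, 2))
Mul(Add(Function('F')(-91), Function('I')(-165)), Add(-27612, -48401)) = Mul(Add(Pow(Add(-68, -91), Rational(1, 2)), 32), Add(-27612, -48401)) = Mul(Add(Pow(-159, Rational(1, 2)), 32), -76013) = Mul(Add(Mul(I, Pow(159, Rational(1, 2))), 32), -76013) = Mul(Add(32, Mul(I, Pow(159, Rational(1, 2)))), -76013) = Add(-2432416, Mul(-76013, I, Pow(159, Rational(1, 2))))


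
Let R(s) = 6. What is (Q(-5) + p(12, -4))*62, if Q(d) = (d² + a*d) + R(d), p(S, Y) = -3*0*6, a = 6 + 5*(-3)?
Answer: 4712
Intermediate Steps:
a = -9 (a = 6 - 15 = -9)
p(S, Y) = 0 (p(S, Y) = 0*6 = 0)
Q(d) = 6 + d² - 9*d (Q(d) = (d² - 9*d) + 6 = 6 + d² - 9*d)
(Q(-5) + p(12, -4))*62 = ((6 + (-5)² - 9*(-5)) + 0)*62 = ((6 + 25 + 45) + 0)*62 = (76 + 0)*62 = 76*62 = 4712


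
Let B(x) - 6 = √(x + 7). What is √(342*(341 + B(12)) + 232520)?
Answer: √(351194 + 342*√19) ≈ 593.87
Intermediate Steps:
B(x) = 6 + √(7 + x) (B(x) = 6 + √(x + 7) = 6 + √(7 + x))
√(342*(341 + B(12)) + 232520) = √(342*(341 + (6 + √(7 + 12))) + 232520) = √(342*(341 + (6 + √19)) + 232520) = √(342*(347 + √19) + 232520) = √((118674 + 342*√19) + 232520) = √(351194 + 342*√19)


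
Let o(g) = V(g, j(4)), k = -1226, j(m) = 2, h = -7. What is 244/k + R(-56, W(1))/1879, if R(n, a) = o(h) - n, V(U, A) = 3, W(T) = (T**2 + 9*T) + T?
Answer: -193071/1151827 ≈ -0.16762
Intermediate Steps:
W(T) = T**2 + 10*T
o(g) = 3
R(n, a) = 3 - n
244/k + R(-56, W(1))/1879 = 244/(-1226) + (3 - 1*(-56))/1879 = 244*(-1/1226) + (3 + 56)*(1/1879) = -122/613 + 59*(1/1879) = -122/613 + 59/1879 = -193071/1151827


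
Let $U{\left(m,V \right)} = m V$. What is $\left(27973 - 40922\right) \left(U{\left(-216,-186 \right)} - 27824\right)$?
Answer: $-159946048$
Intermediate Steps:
$U{\left(m,V \right)} = V m$
$\left(27973 - 40922\right) \left(U{\left(-216,-186 \right)} - 27824\right) = \left(27973 - 40922\right) \left(\left(-186\right) \left(-216\right) - 27824\right) = - 12949 \left(40176 - 27824\right) = \left(-12949\right) 12352 = -159946048$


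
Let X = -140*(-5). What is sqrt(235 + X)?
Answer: sqrt(935) ≈ 30.578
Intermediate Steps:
X = 700
sqrt(235 + X) = sqrt(235 + 700) = sqrt(935)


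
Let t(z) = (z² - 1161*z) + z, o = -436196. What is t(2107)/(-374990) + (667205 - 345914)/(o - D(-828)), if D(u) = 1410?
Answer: -35487459088/5860638355 ≈ -6.0552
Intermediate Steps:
t(z) = z² - 1160*z
t(2107)/(-374990) + (667205 - 345914)/(o - D(-828)) = (2107*(-1160 + 2107))/(-374990) + (667205 - 345914)/(-436196 - 1*1410) = (2107*947)*(-1/374990) + 321291/(-436196 - 1410) = 1995329*(-1/374990) + 321291/(-437606) = -285047/53570 + 321291*(-1/437606) = -285047/53570 - 321291/437606 = -35487459088/5860638355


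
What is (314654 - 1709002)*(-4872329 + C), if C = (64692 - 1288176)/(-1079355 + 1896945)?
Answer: 925746839432060452/136265 ≈ 6.7937e+12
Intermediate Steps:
C = -203914/136265 (C = -1223484/817590 = -1223484*1/817590 = -203914/136265 ≈ -1.4965)
(314654 - 1709002)*(-4872329 + C) = (314654 - 1709002)*(-4872329 - 203914/136265) = -1394348*(-663928115099/136265) = 925746839432060452/136265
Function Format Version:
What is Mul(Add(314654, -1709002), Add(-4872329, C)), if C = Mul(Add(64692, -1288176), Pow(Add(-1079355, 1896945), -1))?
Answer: Rational(925746839432060452, 136265) ≈ 6.7937e+12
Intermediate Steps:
C = Rational(-203914, 136265) (C = Mul(-1223484, Pow(817590, -1)) = Mul(-1223484, Rational(1, 817590)) = Rational(-203914, 136265) ≈ -1.4965)
Mul(Add(314654, -1709002), Add(-4872329, C)) = Mul(Add(314654, -1709002), Add(-4872329, Rational(-203914, 136265))) = Mul(-1394348, Rational(-663928115099, 136265)) = Rational(925746839432060452, 136265)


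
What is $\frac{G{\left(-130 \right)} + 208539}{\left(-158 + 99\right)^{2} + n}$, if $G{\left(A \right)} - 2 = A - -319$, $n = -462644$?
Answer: $- \frac{208730}{459163} \approx -0.45459$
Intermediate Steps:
$G{\left(A \right)} = 321 + A$ ($G{\left(A \right)} = 2 + \left(A - -319\right) = 2 + \left(A + 319\right) = 2 + \left(319 + A\right) = 321 + A$)
$\frac{G{\left(-130 \right)} + 208539}{\left(-158 + 99\right)^{2} + n} = \frac{\left(321 - 130\right) + 208539}{\left(-158 + 99\right)^{2} - 462644} = \frac{191 + 208539}{\left(-59\right)^{2} - 462644} = \frac{208730}{3481 - 462644} = \frac{208730}{-459163} = 208730 \left(- \frac{1}{459163}\right) = - \frac{208730}{459163}$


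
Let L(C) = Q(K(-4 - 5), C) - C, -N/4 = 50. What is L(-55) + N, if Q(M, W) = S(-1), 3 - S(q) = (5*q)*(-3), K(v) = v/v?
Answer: -157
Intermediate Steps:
N = -200 (N = -4*50 = -200)
K(v) = 1
S(q) = 3 + 15*q (S(q) = 3 - 5*q*(-3) = 3 - (-15)*q = 3 + 15*q)
Q(M, W) = -12 (Q(M, W) = 3 + 15*(-1) = 3 - 15 = -12)
L(C) = -12 - C
L(-55) + N = (-12 - 1*(-55)) - 200 = (-12 + 55) - 200 = 43 - 200 = -157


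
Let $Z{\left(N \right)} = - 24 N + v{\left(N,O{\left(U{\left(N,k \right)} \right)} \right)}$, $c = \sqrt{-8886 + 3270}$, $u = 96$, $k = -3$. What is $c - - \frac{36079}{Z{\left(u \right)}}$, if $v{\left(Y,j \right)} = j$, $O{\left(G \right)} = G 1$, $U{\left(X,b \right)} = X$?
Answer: $- \frac{36079}{2208} + 12 i \sqrt{39} \approx -16.34 + 74.94 i$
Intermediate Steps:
$c = 12 i \sqrt{39}$ ($c = \sqrt{-5616} = 12 i \sqrt{39} \approx 74.94 i$)
$O{\left(G \right)} = G$
$Z{\left(N \right)} = - 23 N$ ($Z{\left(N \right)} = - 24 N + N = - 23 N$)
$c - - \frac{36079}{Z{\left(u \right)}} = 12 i \sqrt{39} - - \frac{36079}{\left(-23\right) 96} = 12 i \sqrt{39} - - \frac{36079}{-2208} = 12 i \sqrt{39} - \left(-36079\right) \left(- \frac{1}{2208}\right) = 12 i \sqrt{39} - \frac{36079}{2208} = - \frac{36079}{2208} + 12 i \sqrt{39}$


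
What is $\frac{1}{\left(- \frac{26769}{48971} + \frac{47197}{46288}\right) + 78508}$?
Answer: $\frac{2266769648}{177960623725999} \approx 1.2737 \cdot 10^{-5}$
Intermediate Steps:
$\frac{1}{\left(- \frac{26769}{48971} + \frac{47197}{46288}\right) + 78508} = \frac{1}{\frac{1072200815}{2266769648} + 78508} = \frac{1}{\frac{177960623725999}{2266769648}} = \frac{2266769648}{177960623725999}$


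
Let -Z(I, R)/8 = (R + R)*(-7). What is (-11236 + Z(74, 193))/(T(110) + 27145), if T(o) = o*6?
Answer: 2076/5561 ≈ 0.37331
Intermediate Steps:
T(o) = 6*o
Z(I, R) = 112*R (Z(I, R) = -8*(R + R)*(-7) = -8*2*R*(-7) = -(-112)*R = 112*R)
(-11236 + Z(74, 193))/(T(110) + 27145) = (-11236 + 112*193)/(6*110 + 27145) = (-11236 + 21616)/(660 + 27145) = 10380/27805 = 10380*(1/27805) = 2076/5561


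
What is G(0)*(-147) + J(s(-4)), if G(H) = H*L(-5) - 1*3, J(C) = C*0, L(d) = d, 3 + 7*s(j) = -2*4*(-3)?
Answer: 441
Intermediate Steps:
s(j) = 3 (s(j) = -3/7 + (-2*4*(-3))/7 = -3/7 + (-8*(-3))/7 = -3/7 + (⅐)*24 = -3/7 + 24/7 = 3)
J(C) = 0
G(H) = -3 - 5*H (G(H) = H*(-5) - 1*3 = -5*H - 3 = -3 - 5*H)
G(0)*(-147) + J(s(-4)) = (-3 - 5*0)*(-147) + 0 = (-3 + 0)*(-147) + 0 = -3*(-147) + 0 = 441 + 0 = 441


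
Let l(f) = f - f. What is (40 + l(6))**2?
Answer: 1600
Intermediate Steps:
l(f) = 0
(40 + l(6))**2 = (40 + 0)**2 = 40**2 = 1600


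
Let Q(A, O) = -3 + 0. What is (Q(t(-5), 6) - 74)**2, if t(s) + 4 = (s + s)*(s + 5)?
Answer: 5929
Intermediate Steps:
t(s) = -4 + 2*s*(5 + s) (t(s) = -4 + (s + s)*(s + 5) = -4 + (2*s)*(5 + s) = -4 + 2*s*(5 + s))
Q(A, O) = -3
(Q(t(-5), 6) - 74)**2 = (-3 - 74)**2 = (-77)**2 = 5929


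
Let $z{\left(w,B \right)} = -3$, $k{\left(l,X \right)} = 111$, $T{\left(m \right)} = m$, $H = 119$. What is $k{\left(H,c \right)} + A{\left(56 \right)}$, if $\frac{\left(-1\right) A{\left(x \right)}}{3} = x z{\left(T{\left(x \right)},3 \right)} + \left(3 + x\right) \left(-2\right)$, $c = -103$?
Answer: $969$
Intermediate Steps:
$A{\left(x \right)} = 18 + 15 x$ ($A{\left(x \right)} = - 3 \left(x \left(-3\right) + \left(3 + x\right) \left(-2\right)\right) = - 3 \left(- 3 x - \left(6 + 2 x\right)\right) = - 3 \left(-6 - 5 x\right) = 18 + 15 x$)
$k{\left(H,c \right)} + A{\left(56 \right)} = 111 + \left(18 + 15 \cdot 56\right) = 111 + \left(18 + 840\right) = 111 + 858 = 969$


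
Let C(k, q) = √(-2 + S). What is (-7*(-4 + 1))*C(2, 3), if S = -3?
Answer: 21*I*√5 ≈ 46.957*I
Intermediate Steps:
C(k, q) = I*√5 (C(k, q) = √(-2 - 3) = √(-5) = I*√5)
(-7*(-4 + 1))*C(2, 3) = (-7*(-4 + 1))*(I*√5) = (-7*(-3))*(I*√5) = 21*(I*√5) = 21*I*√5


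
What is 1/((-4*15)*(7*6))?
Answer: -1/2520 ≈ -0.00039683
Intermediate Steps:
1/((-4*15)*(7*6)) = 1/(-60*42) = 1/(-2520) = -1/2520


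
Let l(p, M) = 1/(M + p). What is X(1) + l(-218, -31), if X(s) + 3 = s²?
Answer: -499/249 ≈ -2.0040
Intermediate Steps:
X(s) = -3 + s²
X(1) + l(-218, -31) = (-3 + 1²) + 1/(-31 - 218) = (-3 + 1) + 1/(-249) = -2 - 1/249 = -499/249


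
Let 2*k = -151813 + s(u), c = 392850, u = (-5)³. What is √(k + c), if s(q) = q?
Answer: 3*√35209 ≈ 562.92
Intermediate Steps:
u = -125
k = -75969 (k = (-151813 - 125)/2 = (½)*(-151938) = -75969)
√(k + c) = √(-75969 + 392850) = √316881 = 3*√35209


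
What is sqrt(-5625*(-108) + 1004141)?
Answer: sqrt(1611641) ≈ 1269.5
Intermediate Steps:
sqrt(-5625*(-108) + 1004141) = sqrt(607500 + 1004141) = sqrt(1611641)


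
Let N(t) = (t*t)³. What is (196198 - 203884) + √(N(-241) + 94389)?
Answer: -7686 + √195930594239830 ≈ 1.3990e+7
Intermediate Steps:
N(t) = t⁶ (N(t) = (t²)³ = t⁶)
(196198 - 203884) + √(N(-241) + 94389) = (196198 - 203884) + √((-241)⁶ + 94389) = -7686 + √(195930594145441 + 94389) = -7686 + √195930594239830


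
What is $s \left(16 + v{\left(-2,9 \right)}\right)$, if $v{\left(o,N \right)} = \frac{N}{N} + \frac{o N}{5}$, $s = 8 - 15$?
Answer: $- \frac{469}{5} \approx -93.8$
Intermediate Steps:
$s = -7$
$v{\left(o,N \right)} = 1 + \frac{N o}{5}$ ($v{\left(o,N \right)} = 1 + N o \frac{1}{5} = 1 + \frac{N o}{5}$)
$s \left(16 + v{\left(-2,9 \right)}\right) = - 7 \left(16 + \left(1 + \frac{1}{5} \cdot 9 \left(-2\right)\right)\right) = - 7 \left(16 + \left(1 - \frac{18}{5}\right)\right) = - 7 \left(16 - \frac{13}{5}\right) = \left(-7\right) \frac{67}{5} = - \frac{469}{5}$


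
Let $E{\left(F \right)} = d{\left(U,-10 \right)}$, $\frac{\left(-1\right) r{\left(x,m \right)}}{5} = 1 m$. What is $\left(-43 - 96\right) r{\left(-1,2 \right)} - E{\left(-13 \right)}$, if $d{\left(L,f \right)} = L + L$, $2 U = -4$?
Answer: $1394$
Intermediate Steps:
$U = -2$ ($U = \frac{1}{2} \left(-4\right) = -2$)
$d{\left(L,f \right)} = 2 L$
$r{\left(x,m \right)} = - 5 m$ ($r{\left(x,m \right)} = - 5 \cdot 1 m = - 5 m$)
$E{\left(F \right)} = -4$ ($E{\left(F \right)} = 2 \left(-2\right) = -4$)
$\left(-43 - 96\right) r{\left(-1,2 \right)} - E{\left(-13 \right)} = \left(-43 - 96\right) \left(\left(-5\right) 2\right) - -4 = \left(-43 - 96\right) \left(-10\right) + 4 = \left(-139\right) \left(-10\right) + 4 = 1390 + 4 = 1394$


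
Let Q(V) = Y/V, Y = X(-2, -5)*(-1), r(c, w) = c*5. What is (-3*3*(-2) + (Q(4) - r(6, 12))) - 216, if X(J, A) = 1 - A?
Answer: -459/2 ≈ -229.50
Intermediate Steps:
r(c, w) = 5*c
Y = -6 (Y = (1 - 1*(-5))*(-1) = (1 + 5)*(-1) = 6*(-1) = -6)
Q(V) = -6/V
(-3*3*(-2) + (Q(4) - r(6, 12))) - 216 = (-3*3*(-2) + (-6/4 - 5*6)) - 216 = (-9*(-2) + (-6*¼ - 1*30)) - 216 = (18 + (-3/2 - 30)) - 216 = (18 - 63/2) - 216 = -27/2 - 216 = -459/2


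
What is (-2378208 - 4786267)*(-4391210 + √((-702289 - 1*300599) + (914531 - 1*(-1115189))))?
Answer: 31460714264750 - 28657900*√64177 ≈ 3.1453e+13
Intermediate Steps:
(-2378208 - 4786267)*(-4391210 + √((-702289 - 1*300599) + (914531 - 1*(-1115189)))) = -7164475*(-4391210 + √((-702289 - 300599) + (914531 + 1115189))) = -7164475*(-4391210 + √(-1002888 + 2029720)) = -7164475*(-4391210 + √1026832) = -7164475*(-4391210 + 4*√64177) = 31460714264750 - 28657900*√64177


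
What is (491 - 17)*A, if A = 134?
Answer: 63516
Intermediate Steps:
(491 - 17)*A = (491 - 17)*134 = 474*134 = 63516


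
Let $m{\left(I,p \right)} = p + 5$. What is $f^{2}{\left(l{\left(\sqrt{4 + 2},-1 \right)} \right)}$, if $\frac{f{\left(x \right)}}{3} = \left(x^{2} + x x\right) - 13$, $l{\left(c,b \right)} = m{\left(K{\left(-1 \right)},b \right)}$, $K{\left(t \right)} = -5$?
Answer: $3249$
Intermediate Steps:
$m{\left(I,p \right)} = 5 + p$
$l{\left(c,b \right)} = 5 + b$
$f{\left(x \right)} = -39 + 6 x^{2}$ ($f{\left(x \right)} = 3 \left(\left(x^{2} + x x\right) - 13\right) = 3 \left(\left(x^{2} + x^{2}\right) - 13\right) = 3 \left(2 x^{2} - 13\right) = 3 \left(-13 + 2 x^{2}\right) = -39 + 6 x^{2}$)
$f^{2}{\left(l{\left(\sqrt{4 + 2},-1 \right)} \right)} = \left(-39 + 6 \left(5 - 1\right)^{2}\right)^{2} = \left(-39 + 6 \cdot 4^{2}\right)^{2} = \left(-39 + 6 \cdot 16\right)^{2} = \left(-39 + 96\right)^{2} = 57^{2} = 3249$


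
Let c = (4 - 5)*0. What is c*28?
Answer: 0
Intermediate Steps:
c = 0 (c = -1*0 = 0)
c*28 = 0*28 = 0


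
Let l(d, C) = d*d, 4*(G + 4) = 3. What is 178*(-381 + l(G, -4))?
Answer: -527503/8 ≈ -65938.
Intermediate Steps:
G = -13/4 (G = -4 + (¼)*3 = -4 + ¾ = -13/4 ≈ -3.2500)
l(d, C) = d²
178*(-381 + l(G, -4)) = 178*(-381 + (-13/4)²) = 178*(-381 + 169/16) = 178*(-5927/16) = -527503/8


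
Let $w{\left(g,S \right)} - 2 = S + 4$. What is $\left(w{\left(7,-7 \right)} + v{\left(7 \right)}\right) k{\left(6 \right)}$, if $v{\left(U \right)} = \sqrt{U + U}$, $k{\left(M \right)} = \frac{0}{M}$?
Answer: $0$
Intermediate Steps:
$w{\left(g,S \right)} = 6 + S$ ($w{\left(g,S \right)} = 2 + \left(S + 4\right) = 2 + \left(4 + S\right) = 6 + S$)
$k{\left(M \right)} = 0$
$v{\left(U \right)} = \sqrt{2} \sqrt{U}$ ($v{\left(U \right)} = \sqrt{2 U} = \sqrt{2} \sqrt{U}$)
$\left(w{\left(7,-7 \right)} + v{\left(7 \right)}\right) k{\left(6 \right)} = \left(\left(6 - 7\right) + \sqrt{2} \sqrt{7}\right) 0 = \left(-1 + \sqrt{14}\right) 0 = 0$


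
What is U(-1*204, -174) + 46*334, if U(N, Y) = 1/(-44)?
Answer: 676015/44 ≈ 15364.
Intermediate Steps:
U(N, Y) = -1/44
U(-1*204, -174) + 46*334 = -1/44 + 46*334 = -1/44 + 15364 = 676015/44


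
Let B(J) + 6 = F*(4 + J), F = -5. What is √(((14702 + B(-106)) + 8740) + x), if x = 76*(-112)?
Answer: √15434 ≈ 124.23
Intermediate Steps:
B(J) = -26 - 5*J (B(J) = -6 - 5*(4 + J) = -6 + (-20 - 5*J) = -26 - 5*J)
x = -8512
√(((14702 + B(-106)) + 8740) + x) = √(((14702 + (-26 - 5*(-106))) + 8740) - 8512) = √(((14702 + (-26 + 530)) + 8740) - 8512) = √(((14702 + 504) + 8740) - 8512) = √((15206 + 8740) - 8512) = √(23946 - 8512) = √15434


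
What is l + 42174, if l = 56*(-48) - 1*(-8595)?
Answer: 48081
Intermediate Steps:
l = 5907 (l = -2688 + 8595 = 5907)
l + 42174 = 5907 + 42174 = 48081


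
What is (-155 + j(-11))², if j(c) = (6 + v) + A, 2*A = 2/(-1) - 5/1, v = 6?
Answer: 85849/4 ≈ 21462.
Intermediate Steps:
A = -7/2 (A = (2/(-1) - 5/1)/2 = (2*(-1) - 5*1)/2 = (-2 - 5)/2 = (½)*(-7) = -7/2 ≈ -3.5000)
j(c) = 17/2 (j(c) = (6 + 6) - 7/2 = 12 - 7/2 = 17/2)
(-155 + j(-11))² = (-155 + 17/2)² = (-293/2)² = 85849/4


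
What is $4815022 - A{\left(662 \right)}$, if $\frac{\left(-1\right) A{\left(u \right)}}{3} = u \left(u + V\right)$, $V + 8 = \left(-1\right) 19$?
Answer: $6076132$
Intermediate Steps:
$V = -27$ ($V = -8 - 19 = -27$)
$A{\left(u \right)} = - 3 u \left(-27 + u\right)$ ($A{\left(u \right)} = - 3 u \left(u - 27\right) = - 3 u \left(-27 + u\right)$)
$4815022 - A{\left(662 \right)} = 4815022 - 3 \cdot 662 \left(27 - 662\right) = 4815022 - 3 \cdot 662 \left(-635\right) = 4815022 - -1261110 = 4815022 + 1261110 = 6076132$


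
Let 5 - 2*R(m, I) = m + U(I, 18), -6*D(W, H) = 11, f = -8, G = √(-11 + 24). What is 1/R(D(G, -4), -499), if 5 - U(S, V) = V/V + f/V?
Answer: 36/43 ≈ 0.83721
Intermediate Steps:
G = √13 ≈ 3.6056
D(W, H) = -11/6 (D(W, H) = -⅙*11 = -11/6)
U(S, V) = 4 + 8/V (U(S, V) = 5 - (V/V - 8/V) = 5 - (1 - 8/V) = 5 + (-1 + 8/V) = 4 + 8/V)
R(m, I) = 5/18 - m/2 (R(m, I) = 5/2 - (m + (4 + 8/18))/2 = 5/2 - (m + (4 + 8*(1/18)))/2 = 5/2 - (m + (4 + 4/9))/2 = 5/2 - (m + 40/9)/2 = 5/2 - (40/9 + m)/2 = 5/2 + (-20/9 - m/2) = 5/18 - m/2)
1/R(D(G, -4), -499) = 1/(5/18 - ½*(-11/6)) = 1/(5/18 + 11/12) = 1/(43/36) = 36/43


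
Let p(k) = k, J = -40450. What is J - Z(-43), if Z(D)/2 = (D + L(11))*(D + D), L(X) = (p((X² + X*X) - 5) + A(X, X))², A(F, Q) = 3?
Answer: 9859354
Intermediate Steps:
L(X) = (-2 + 2*X²)² (L(X) = (((X² + X*X) - 5) + 3)² = (((X² + X²) - 5) + 3)² = ((2*X² - 5) + 3)² = ((-5 + 2*X²) + 3)² = (-2 + 2*X²)²)
Z(D) = 4*D*(57600 + D) (Z(D) = 2*((D + 4*(-1 + 11²)²)*(D + D)) = 2*((D + 4*(-1 + 121)²)*(2*D)) = 2*((D + 4*120²)*(2*D)) = 2*((D + 4*14400)*(2*D)) = 2*((D + 57600)*(2*D)) = 2*((57600 + D)*(2*D)) = 2*(2*D*(57600 + D)) = 4*D*(57600 + D))
J - Z(-43) = -40450 - 4*(-43)*(57600 - 43) = -40450 - 4*(-43)*57557 = -40450 - 1*(-9899804) = -40450 + 9899804 = 9859354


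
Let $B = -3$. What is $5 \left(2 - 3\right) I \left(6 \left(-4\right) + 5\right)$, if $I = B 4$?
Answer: $-1140$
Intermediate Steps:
$I = -12$ ($I = \left(-3\right) 4 = -12$)
$5 \left(2 - 3\right) I \left(6 \left(-4\right) + 5\right) = 5 \left(2 - 3\right) \left(-12\right) \left(6 \left(-4\right) + 5\right) = 5 \left(-1\right) \left(-12\right) \left(-24 + 5\right) = \left(-5\right) \left(-12\right) \left(-19\right) = 60 \left(-19\right) = -1140$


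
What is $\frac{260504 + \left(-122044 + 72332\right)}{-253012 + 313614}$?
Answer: $\frac{105396}{30301} \approx 3.4783$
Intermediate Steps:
$\frac{260504 + \left(-122044 + 72332\right)}{-253012 + 313614} = \frac{260504 - 49712}{60602} = 210792 \cdot \frac{1}{60602} = \frac{105396}{30301}$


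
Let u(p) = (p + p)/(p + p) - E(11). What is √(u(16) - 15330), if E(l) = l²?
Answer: 5*I*√618 ≈ 124.3*I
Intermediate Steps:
u(p) = -120 (u(p) = (p + p)/(p + p) - 1*11² = (2*p)/((2*p)) - 1*121 = (2*p)*(1/(2*p)) - 121 = 1 - 121 = -120)
√(u(16) - 15330) = √(-120 - 15330) = √(-15450) = 5*I*√618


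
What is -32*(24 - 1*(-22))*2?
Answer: -2944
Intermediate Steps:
-32*(24 - 1*(-22))*2 = -32*(24 + 22)*2 = -32*46*2 = -1472*2 = -2944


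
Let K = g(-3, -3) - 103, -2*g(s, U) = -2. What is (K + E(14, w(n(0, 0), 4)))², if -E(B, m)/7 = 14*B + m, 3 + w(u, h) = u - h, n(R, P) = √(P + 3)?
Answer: 2030772 + 19950*√3 ≈ 2.0653e+6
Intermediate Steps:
g(s, U) = 1 (g(s, U) = -½*(-2) = 1)
n(R, P) = √(3 + P)
w(u, h) = -3 + u - h (w(u, h) = -3 + (u - h) = -3 + u - h)
E(B, m) = -98*B - 7*m (E(B, m) = -7*(14*B + m) = -7*(m + 14*B) = -98*B - 7*m)
K = -102 (K = 1 - 103 = -102)
(K + E(14, w(n(0, 0), 4)))² = (-102 + (-98*14 - 7*(-3 + √(3 + 0) - 1*4)))² = (-102 + (-1372 - 7*(-3 + √3 - 4)))² = (-102 + (-1372 - 7*(-7 + √3)))² = (-102 + (-1372 + (49 - 7*√3)))² = (-102 + (-1323 - 7*√3))² = (-1425 - 7*√3)²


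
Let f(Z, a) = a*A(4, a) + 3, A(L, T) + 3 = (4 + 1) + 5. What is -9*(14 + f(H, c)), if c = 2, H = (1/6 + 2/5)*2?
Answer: -279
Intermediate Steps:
H = 17/15 (H = (1*(⅙) + 2*(⅕))*2 = (⅙ + ⅖)*2 = (17/30)*2 = 17/15 ≈ 1.1333)
A(L, T) = 7 (A(L, T) = -3 + ((4 + 1) + 5) = -3 + (5 + 5) = -3 + 10 = 7)
f(Z, a) = 3 + 7*a (f(Z, a) = a*7 + 3 = 7*a + 3 = 3 + 7*a)
-9*(14 + f(H, c)) = -9*(14 + (3 + 7*2)) = -9*(14 + (3 + 14)) = -9*(14 + 17) = -9*31 = -279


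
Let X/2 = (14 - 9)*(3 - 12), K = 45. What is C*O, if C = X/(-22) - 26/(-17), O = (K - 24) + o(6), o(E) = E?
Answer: 28377/187 ≈ 151.75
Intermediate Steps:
X = -90 (X = 2*((14 - 9)*(3 - 12)) = 2*(5*(-9)) = 2*(-45) = -90)
O = 27 (O = (45 - 24) + 6 = 21 + 6 = 27)
C = 1051/187 (C = -90/(-22) - 26/(-17) = -90*(-1/22) - 26*(-1/17) = 45/11 + 26/17 = 1051/187 ≈ 5.6203)
C*O = (1051/187)*27 = 28377/187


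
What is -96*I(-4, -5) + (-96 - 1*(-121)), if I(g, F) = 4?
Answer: -359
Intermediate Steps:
-96*I(-4, -5) + (-96 - 1*(-121)) = -96*4 + (-96 - 1*(-121)) = -384 + (-96 + 121) = -384 + 25 = -359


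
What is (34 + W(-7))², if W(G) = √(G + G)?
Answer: (34 + I*√14)² ≈ 1142.0 + 254.43*I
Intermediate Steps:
W(G) = √2*√G (W(G) = √(2*G) = √2*√G)
(34 + W(-7))² = (34 + √2*√(-7))² = (34 + √2*(I*√7))² = (34 + I*√14)²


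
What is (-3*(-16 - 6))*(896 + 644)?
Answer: 101640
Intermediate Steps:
(-3*(-16 - 6))*(896 + 644) = -3*(-22)*1540 = 66*1540 = 101640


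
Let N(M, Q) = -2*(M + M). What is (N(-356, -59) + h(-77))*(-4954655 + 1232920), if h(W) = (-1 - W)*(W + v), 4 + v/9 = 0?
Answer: 26662509540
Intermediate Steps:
v = -36 (v = -36 + 9*0 = -36 + 0 = -36)
N(M, Q) = -4*M
h(W) = (-1 - W)*(-36 + W) (h(W) = (-1 - W)*(W - 36) = (-1 - W)*(-36 + W))
(N(-356, -59) + h(-77))*(-4954655 + 1232920) = (-4*(-356) + (36 - 1*(-77)**2 + 35*(-77)))*(-4954655 + 1232920) = (1424 + (36 - 1*5929 - 2695))*(-3721735) = (1424 + (36 - 5929 - 2695))*(-3721735) = (1424 - 8588)*(-3721735) = -7164*(-3721735) = 26662509540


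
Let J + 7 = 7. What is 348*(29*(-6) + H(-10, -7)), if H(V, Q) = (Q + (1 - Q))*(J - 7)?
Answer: -62988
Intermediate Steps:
J = 0 (J = -7 + 7 = 0)
H(V, Q) = -7 (H(V, Q) = (Q + (1 - Q))*(0 - 7) = 1*(-7) = -7)
348*(29*(-6) + H(-10, -7)) = 348*(29*(-6) - 7) = 348*(-174 - 7) = 348*(-181) = -62988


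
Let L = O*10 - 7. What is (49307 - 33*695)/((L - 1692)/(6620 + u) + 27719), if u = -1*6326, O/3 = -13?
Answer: 7753368/8147297 ≈ 0.95165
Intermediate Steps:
O = -39 (O = 3*(-13) = -39)
u = -6326
L = -397 (L = -39*10 - 7 = -390 - 7 = -397)
(49307 - 33*695)/((L - 1692)/(6620 + u) + 27719) = (49307 - 33*695)/((-397 - 1692)/(6620 - 6326) + 27719) = (49307 - 22935)/(-2089/294 + 27719) = 26372/(-2089*1/294 + 27719) = 26372/(-2089/294 + 27719) = 26372/(8147297/294) = 26372*(294/8147297) = 7753368/8147297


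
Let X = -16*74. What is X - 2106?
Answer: -3290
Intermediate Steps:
X = -1184
X - 2106 = -1184 - 2106 = -3290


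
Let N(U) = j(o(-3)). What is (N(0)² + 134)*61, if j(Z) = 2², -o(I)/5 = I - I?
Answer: 9150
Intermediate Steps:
o(I) = 0 (o(I) = -5*(I - I) = -5*0 = 0)
j(Z) = 4
N(U) = 4
(N(0)² + 134)*61 = (4² + 134)*61 = (16 + 134)*61 = 150*61 = 9150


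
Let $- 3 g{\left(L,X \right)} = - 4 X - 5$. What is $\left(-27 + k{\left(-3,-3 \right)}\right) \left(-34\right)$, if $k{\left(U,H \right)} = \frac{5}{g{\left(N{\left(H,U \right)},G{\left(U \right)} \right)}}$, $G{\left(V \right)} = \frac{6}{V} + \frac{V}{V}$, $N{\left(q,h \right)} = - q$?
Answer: $408$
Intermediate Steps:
$G{\left(V \right)} = 1 + \frac{6}{V}$ ($G{\left(V \right)} = \frac{6}{V} + 1 = 1 + \frac{6}{V}$)
$g{\left(L,X \right)} = \frac{5}{3} + \frac{4 X}{3}$ ($g{\left(L,X \right)} = - \frac{- 4 X - 5}{3} = - \frac{-5 - 4 X}{3} = \frac{5}{3} + \frac{4 X}{3}$)
$k{\left(U,H \right)} = \frac{5}{\frac{5}{3} + \frac{4 \left(6 + U\right)}{3 U}}$ ($k{\left(U,H \right)} = \frac{5}{\frac{5}{3} + \frac{4 \frac{6 + U}{U}}{3}} = \frac{5}{\frac{5}{3} + \frac{4 \left(6 + U\right)}{3 U}}$)
$\left(-27 + k{\left(-3,-3 \right)}\right) \left(-34\right) = \left(-27 + 5 \left(-3\right) \frac{1}{8 + 3 \left(-3\right)}\right) \left(-34\right) = \left(-27 + 5 \left(-3\right) \frac{1}{8 - 9}\right) \left(-34\right) = \left(-27 + 5 \left(-3\right) \frac{1}{-1}\right) \left(-34\right) = \left(-27 + 5 \left(-3\right) \left(-1\right)\right) \left(-34\right) = \left(-27 + 15\right) \left(-34\right) = \left(-12\right) \left(-34\right) = 408$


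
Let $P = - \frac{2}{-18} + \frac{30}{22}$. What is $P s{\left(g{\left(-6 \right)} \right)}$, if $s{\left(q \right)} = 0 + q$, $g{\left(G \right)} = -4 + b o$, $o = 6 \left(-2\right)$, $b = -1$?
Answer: $\frac{1168}{99} \approx 11.798$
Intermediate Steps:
$o = -12$
$g{\left(G \right)} = 8$ ($g{\left(G \right)} = -4 - -12 = -4 + 12 = 8$)
$P = \frac{146}{99}$ ($P = \left(-2\right) \left(- \frac{1}{18}\right) + 30 \cdot \frac{1}{22} = \frac{1}{9} + \frac{15}{11} = \frac{146}{99} \approx 1.4747$)
$s{\left(q \right)} = q$
$P s{\left(g{\left(-6 \right)} \right)} = \frac{146}{99} \cdot 8 = \frac{1168}{99}$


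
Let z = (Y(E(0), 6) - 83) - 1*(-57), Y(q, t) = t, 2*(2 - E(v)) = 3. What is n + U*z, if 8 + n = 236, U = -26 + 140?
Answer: -2052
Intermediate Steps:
E(v) = 1/2 (E(v) = 2 - 1/2*3 = 2 - 3/2 = 1/2)
U = 114
n = 228 (n = -8 + 236 = 228)
z = -20 (z = (6 - 83) - 1*(-57) = -77 + 57 = -20)
n + U*z = 228 + 114*(-20) = 228 - 2280 = -2052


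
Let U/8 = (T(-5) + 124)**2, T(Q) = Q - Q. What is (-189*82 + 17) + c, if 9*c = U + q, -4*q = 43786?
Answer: -54535/18 ≈ -3029.7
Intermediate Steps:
q = -21893/2 (q = -1/4*43786 = -21893/2 ≈ -10947.)
T(Q) = 0
U = 123008 (U = 8*(0 + 124)**2 = 8*124**2 = 8*15376 = 123008)
c = 224123/18 (c = (123008 - 21893/2)/9 = (1/9)*(224123/2) = 224123/18 ≈ 12451.)
(-189*82 + 17) + c = (-189*82 + 17) + 224123/18 = (-15498 + 17) + 224123/18 = -15481 + 224123/18 = -54535/18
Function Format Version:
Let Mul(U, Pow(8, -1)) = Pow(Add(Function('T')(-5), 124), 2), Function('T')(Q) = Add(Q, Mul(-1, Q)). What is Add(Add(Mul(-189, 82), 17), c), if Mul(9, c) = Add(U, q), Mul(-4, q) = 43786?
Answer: Rational(-54535, 18) ≈ -3029.7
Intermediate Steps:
q = Rational(-21893, 2) (q = Mul(Rational(-1, 4), 43786) = Rational(-21893, 2) ≈ -10947.)
Function('T')(Q) = 0
U = 123008 (U = Mul(8, Pow(Add(0, 124), 2)) = Mul(8, Pow(124, 2)) = Mul(8, 15376) = 123008)
c = Rational(224123, 18) (c = Mul(Rational(1, 9), Add(123008, Rational(-21893, 2))) = Mul(Rational(1, 9), Rational(224123, 2)) = Rational(224123, 18) ≈ 12451.)
Add(Add(Mul(-189, 82), 17), c) = Add(Add(Mul(-189, 82), 17), Rational(224123, 18)) = Add(Add(-15498, 17), Rational(224123, 18)) = Add(-15481, Rational(224123, 18)) = Rational(-54535, 18)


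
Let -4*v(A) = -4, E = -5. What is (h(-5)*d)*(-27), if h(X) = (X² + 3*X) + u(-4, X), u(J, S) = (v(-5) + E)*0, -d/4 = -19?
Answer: -20520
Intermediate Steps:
d = 76 (d = -4*(-19) = 76)
v(A) = 1 (v(A) = -¼*(-4) = 1)
u(J, S) = 0 (u(J, S) = (1 - 5)*0 = -4*0 = 0)
h(X) = X² + 3*X (h(X) = (X² + 3*X) + 0 = X² + 3*X)
(h(-5)*d)*(-27) = (-5*(3 - 5)*76)*(-27) = (-5*(-2)*76)*(-27) = (10*76)*(-27) = 760*(-27) = -20520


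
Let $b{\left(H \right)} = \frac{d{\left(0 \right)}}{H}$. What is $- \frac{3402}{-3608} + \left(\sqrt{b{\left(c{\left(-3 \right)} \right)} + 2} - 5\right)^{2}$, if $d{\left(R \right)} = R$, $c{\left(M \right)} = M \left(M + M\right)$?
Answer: $\frac{50409}{1804} - 10 \sqrt{2} \approx 13.801$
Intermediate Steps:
$c{\left(M \right)} = 2 M^{2}$ ($c{\left(M \right)} = M 2 M = 2 M^{2}$)
$b{\left(H \right)} = 0$ ($b{\left(H \right)} = \frac{0}{H} = 0$)
$- \frac{3402}{-3608} + \left(\sqrt{b{\left(c{\left(-3 \right)} \right)} + 2} - 5\right)^{2} = - \frac{3402}{-3608} + \left(\sqrt{0 + 2} - 5\right)^{2} = \left(-3402\right) \left(- \frac{1}{3608}\right) + \left(\sqrt{2} - 5\right)^{2} = \frac{1701}{1804} + \left(-5 + \sqrt{2}\right)^{2}$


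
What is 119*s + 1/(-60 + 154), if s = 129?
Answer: 1442995/94 ≈ 15351.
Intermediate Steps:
119*s + 1/(-60 + 154) = 119*129 + 1/(-60 + 154) = 15351 + 1/94 = 1442995/94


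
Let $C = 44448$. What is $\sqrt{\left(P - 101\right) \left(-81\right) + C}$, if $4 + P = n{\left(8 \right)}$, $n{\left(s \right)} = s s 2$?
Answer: $\sqrt{42585} \approx 206.36$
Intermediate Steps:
$n{\left(s \right)} = 2 s^{2}$ ($n{\left(s \right)} = s^{2} \cdot 2 = 2 s^{2}$)
$P = 124$ ($P = -4 + 2 \cdot 8^{2} = -4 + 2 \cdot 64 = -4 + 128 = 124$)
$\sqrt{\left(P - 101\right) \left(-81\right) + C} = \sqrt{\left(124 - 101\right) \left(-81\right) + 44448} = \sqrt{23 \left(-81\right) + 44448} = \sqrt{-1863 + 44448} = \sqrt{42585}$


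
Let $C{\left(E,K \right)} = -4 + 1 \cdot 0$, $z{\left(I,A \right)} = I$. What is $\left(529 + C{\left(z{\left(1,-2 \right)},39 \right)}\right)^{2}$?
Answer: $275625$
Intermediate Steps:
$C{\left(E,K \right)} = -4$ ($C{\left(E,K \right)} = -4 + 0 = -4$)
$\left(529 + C{\left(z{\left(1,-2 \right)},39 \right)}\right)^{2} = \left(529 - 4\right)^{2} = 525^{2} = 275625$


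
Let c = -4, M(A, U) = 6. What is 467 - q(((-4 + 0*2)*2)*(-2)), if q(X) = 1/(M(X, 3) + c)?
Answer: 933/2 ≈ 466.50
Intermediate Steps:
q(X) = ½ (q(X) = 1/(6 - 4) = 1/2 = ½)
467 - q(((-4 + 0*2)*2)*(-2)) = 467 - 1*½ = 467 - ½ = 933/2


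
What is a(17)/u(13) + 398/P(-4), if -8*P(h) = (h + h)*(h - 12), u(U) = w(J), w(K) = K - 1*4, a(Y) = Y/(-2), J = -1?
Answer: -927/40 ≈ -23.175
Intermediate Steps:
a(Y) = -Y/2 (a(Y) = Y*(-½) = -Y/2)
w(K) = -4 + K (w(K) = K - 4 = -4 + K)
u(U) = -5 (u(U) = -4 - 1 = -5)
P(h) = -h*(-12 + h)/4 (P(h) = -(h + h)*(h - 12)/8 = -2*h*(-12 + h)/8 = -h*(-12 + h)/4)
a(17)/u(13) + 398/P(-4) = -½*17/(-5) + 398/(((¼)*(-4)*(12 - 1*(-4)))) = -17/2*(-⅕) + 398/(((¼)*(-4)*(12 + 4))) = 17/10 + 398/(((¼)*(-4)*16)) = 17/10 + 398/(-16) = 17/10 + 398*(-1/16) = 17/10 - 199/8 = -927/40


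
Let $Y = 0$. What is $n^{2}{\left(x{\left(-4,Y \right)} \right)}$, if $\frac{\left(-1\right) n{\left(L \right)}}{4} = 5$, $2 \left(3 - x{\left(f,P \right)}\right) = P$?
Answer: $400$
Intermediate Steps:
$x{\left(f,P \right)} = 3 - \frac{P}{2}$
$n{\left(L \right)} = -20$ ($n{\left(L \right)} = \left(-4\right) 5 = -20$)
$n^{2}{\left(x{\left(-4,Y \right)} \right)} = \left(-20\right)^{2} = 400$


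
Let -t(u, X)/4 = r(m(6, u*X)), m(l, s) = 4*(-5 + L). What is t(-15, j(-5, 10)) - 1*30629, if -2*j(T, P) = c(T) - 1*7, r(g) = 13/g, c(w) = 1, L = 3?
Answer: -61245/2 ≈ -30623.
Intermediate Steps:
m(l, s) = -8 (m(l, s) = 4*(-5 + 3) = 4*(-2) = -8)
j(T, P) = 3 (j(T, P) = -(1 - 1*7)/2 = -(1 - 7)/2 = -½*(-6) = 3)
t(u, X) = 13/2 (t(u, X) = -52/(-8) = -52*(-1)/8 = -4*(-13/8) = 13/2)
t(-15, j(-5, 10)) - 1*30629 = 13/2 - 1*30629 = 13/2 - 30629 = -61245/2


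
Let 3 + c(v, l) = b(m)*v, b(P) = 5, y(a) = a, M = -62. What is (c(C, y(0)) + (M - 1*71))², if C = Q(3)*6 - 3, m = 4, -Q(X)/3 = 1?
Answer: 58081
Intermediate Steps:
Q(X) = -3 (Q(X) = -3*1 = -3)
C = -21 (C = -3*6 - 3 = -18 - 3 = -21)
c(v, l) = -3 + 5*v
(c(C, y(0)) + (M - 1*71))² = ((-3 + 5*(-21)) + (-62 - 1*71))² = ((-3 - 105) + (-62 - 71))² = (-108 - 133)² = (-241)² = 58081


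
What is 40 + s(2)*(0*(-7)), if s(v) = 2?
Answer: 40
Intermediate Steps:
40 + s(2)*(0*(-7)) = 40 + 2*(0*(-7)) = 40 + 2*0 = 40 + 0 = 40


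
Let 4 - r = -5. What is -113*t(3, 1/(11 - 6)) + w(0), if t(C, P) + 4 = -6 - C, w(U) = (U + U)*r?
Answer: 1469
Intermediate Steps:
r = 9 (r = 4 - 1*(-5) = 4 + 5 = 9)
w(U) = 18*U (w(U) = (U + U)*9 = (2*U)*9 = 18*U)
t(C, P) = -10 - C (t(C, P) = -4 + (-6 - C) = -10 - C)
-113*t(3, 1/(11 - 6)) + w(0) = -113*(-10 - 1*3) + 18*0 = -113*(-10 - 3) + 0 = -113*(-13) + 0 = 1469 + 0 = 1469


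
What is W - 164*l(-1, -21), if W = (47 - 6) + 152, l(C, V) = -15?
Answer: 2653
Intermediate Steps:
W = 193 (W = 41 + 152 = 193)
W - 164*l(-1, -21) = 193 - 164*(-15) = 193 + 2460 = 2653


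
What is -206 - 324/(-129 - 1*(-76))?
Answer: -10594/53 ≈ -199.89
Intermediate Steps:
-206 - 324/(-129 - 1*(-76)) = -206 - 324/(-129 + 76) = -206 - 324/(-53) = -206 - 324*(-1/53) = -206 + 324/53 = -10594/53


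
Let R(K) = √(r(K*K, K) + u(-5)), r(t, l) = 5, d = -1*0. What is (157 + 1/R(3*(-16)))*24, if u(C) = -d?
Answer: 3768 + 24*√5/5 ≈ 3778.7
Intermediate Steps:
d = 0
u(C) = 0 (u(C) = -1*0 = 0)
R(K) = √5 (R(K) = √(5 + 0) = √5)
(157 + 1/R(3*(-16)))*24 = (157 + 1/(√5))*24 = (157 + √5/5)*24 = 3768 + 24*√5/5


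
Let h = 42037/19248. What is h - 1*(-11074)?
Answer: 213194389/19248 ≈ 11076.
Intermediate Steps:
h = 42037/19248 (h = 42037*(1/19248) = 42037/19248 ≈ 2.1840)
h - 1*(-11074) = 42037/19248 - 1*(-11074) = 42037/19248 + 11074 = 213194389/19248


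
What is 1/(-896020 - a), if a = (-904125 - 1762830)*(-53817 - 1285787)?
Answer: -1/3572664481840 ≈ -2.7990e-13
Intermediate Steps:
a = 3572663585820 (a = -2666955*(-1339604) = 3572663585820)
1/(-896020 - a) = 1/(-896020 - 1*3572663585820) = 1/(-896020 - 3572663585820) = 1/(-3572664481840) = -1/3572664481840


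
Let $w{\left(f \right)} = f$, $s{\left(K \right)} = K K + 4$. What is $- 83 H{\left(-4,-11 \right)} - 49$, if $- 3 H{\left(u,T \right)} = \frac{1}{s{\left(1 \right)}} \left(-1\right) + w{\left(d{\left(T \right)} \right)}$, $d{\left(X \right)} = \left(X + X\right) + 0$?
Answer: $- \frac{3316}{5} \approx -663.2$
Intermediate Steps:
$s{\left(K \right)} = 4 + K^{2}$ ($s{\left(K \right)} = K^{2} + 4 = 4 + K^{2}$)
$d{\left(X \right)} = 2 X$ ($d{\left(X \right)} = 2 X + 0 = 2 X$)
$H{\left(u,T \right)} = \frac{1}{15} - \frac{2 T}{3}$ ($H{\left(u,T \right)} = - \frac{\frac{1}{4 + 1^{2}} \left(-1\right) + 2 T}{3} = - \frac{\frac{1}{4 + 1} \left(-1\right) + 2 T}{3} = - \frac{\frac{1}{5} \left(-1\right) + 2 T}{3} = - \frac{- \frac{1}{5} + 2 T}{3} = \frac{1}{15} - \frac{2 T}{3}$)
$- 83 H{\left(-4,-11 \right)} - 49 = - 83 \left(\frac{1}{15} - - \frac{22}{3}\right) - 49 = - 83 \left(\frac{1}{15} + \frac{22}{3}\right) - 49 = \left(-83\right) \frac{37}{5} - 49 = - \frac{3071}{5} - 49 = - \frac{3316}{5}$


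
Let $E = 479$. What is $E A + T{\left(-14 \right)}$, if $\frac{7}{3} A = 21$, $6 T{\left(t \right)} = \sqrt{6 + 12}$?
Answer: $4311 + \frac{\sqrt{2}}{2} \approx 4311.7$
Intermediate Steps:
$T{\left(t \right)} = \frac{\sqrt{2}}{2}$ ($T{\left(t \right)} = \frac{\sqrt{6 + 12}}{6} = \frac{\sqrt{18}}{6} = \frac{3 \sqrt{2}}{6} = \frac{\sqrt{2}}{2}$)
$A = 9$ ($A = \frac{3}{7} \cdot 21 = 9$)
$E A + T{\left(-14 \right)} = 479 \cdot 9 + \frac{\sqrt{2}}{2} = 4311 + \frac{\sqrt{2}}{2}$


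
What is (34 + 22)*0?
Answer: 0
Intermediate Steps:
(34 + 22)*0 = 56*0 = 0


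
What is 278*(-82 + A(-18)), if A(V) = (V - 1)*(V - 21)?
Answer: 183202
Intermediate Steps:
A(V) = (-1 + V)*(-21 + V)
278*(-82 + A(-18)) = 278*(-82 + (21 + (-18)**2 - 22*(-18))) = 278*(-82 + (21 + 324 + 396)) = 278*(-82 + 741) = 278*659 = 183202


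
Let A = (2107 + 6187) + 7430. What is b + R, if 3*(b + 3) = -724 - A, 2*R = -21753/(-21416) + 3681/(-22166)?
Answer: -7811649003539/1424121168 ≈ -5485.2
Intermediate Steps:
R = 201672351/474707056 (R = (-21753/(-21416) + 3681/(-22166))/2 = (-21753*(-1/21416) + 3681*(-1/22166))/2 = (21753/21416 - 3681/22166)/2 = (½)*(201672351/237353528) = 201672351/474707056 ≈ 0.42484)
A = 15724 (A = 8294 + 7430 = 15724)
b = -16457/3 (b = -3 + (-724 - 1*15724)/3 = -3 + (-724 - 15724)/3 = -3 + (⅓)*(-16448) = -3 - 16448/3 = -16457/3 ≈ -5485.7)
b + R = -16457/3 + 201672351/474707056 = -7811649003539/1424121168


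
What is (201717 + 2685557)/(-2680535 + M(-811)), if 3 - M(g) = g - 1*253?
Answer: -1443637/1339734 ≈ -1.0776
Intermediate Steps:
M(g) = 256 - g (M(g) = 3 - (g - 1*253) = 3 - (g - 253) = 3 - (-253 + g) = 3 + (253 - g) = 256 - g)
(201717 + 2685557)/(-2680535 + M(-811)) = (201717 + 2685557)/(-2680535 + (256 - 1*(-811))) = 2887274/(-2680535 + (256 + 811)) = 2887274/(-2680535 + 1067) = 2887274/(-2679468) = 2887274*(-1/2679468) = -1443637/1339734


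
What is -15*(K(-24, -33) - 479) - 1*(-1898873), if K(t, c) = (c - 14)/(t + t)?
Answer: 30496693/16 ≈ 1.9060e+6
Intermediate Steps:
K(t, c) = (-14 + c)/(2*t) (K(t, c) = (-14 + c)/((2*t)) = (-14 + c)*(1/(2*t)) = (-14 + c)/(2*t))
-15*(K(-24, -33) - 479) - 1*(-1898873) = -15*((½)*(-14 - 33)/(-24) - 479) - 1*(-1898873) = -15*((½)*(-1/24)*(-47) - 479) + 1898873 = -15*(47/48 - 479) + 1898873 = -15*(-22945/48) + 1898873 = 114725/16 + 1898873 = 30496693/16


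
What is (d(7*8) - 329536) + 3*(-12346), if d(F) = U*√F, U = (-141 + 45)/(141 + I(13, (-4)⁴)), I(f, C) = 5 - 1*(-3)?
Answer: -366574 - 192*√14/149 ≈ -3.6658e+5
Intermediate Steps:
I(f, C) = 8 (I(f, C) = 5 + 3 = 8)
U = -96/149 (U = (-141 + 45)/(141 + 8) = -96/149 ≈ -0.64430)
d(F) = -96*√F/149
(d(7*8) - 329536) + 3*(-12346) = (-96*2*√14/149 - 329536) + 3*(-12346) = (-192*√14/149 - 329536) - 37038 = (-329536 - 192*√14/149) - 37038 = -366574 - 192*√14/149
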